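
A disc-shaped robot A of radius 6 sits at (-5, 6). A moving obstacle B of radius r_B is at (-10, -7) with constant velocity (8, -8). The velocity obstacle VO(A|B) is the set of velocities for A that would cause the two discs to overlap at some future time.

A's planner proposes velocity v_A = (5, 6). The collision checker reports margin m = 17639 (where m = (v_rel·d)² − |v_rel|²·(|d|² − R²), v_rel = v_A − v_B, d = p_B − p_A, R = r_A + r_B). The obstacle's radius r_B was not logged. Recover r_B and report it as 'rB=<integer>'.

m = 17639
d = (-5, -13);  v_rel = (-3, 14),  |v_rel|² = 205
v_rel×d = (-3)·(-13) − (14)·(-5) = 109
since m = R²·205 − 109²:  R² = (11881 + 17639) / 205 = 144
R = √144 = 12  ⇒  r_B = 12 − 6 = 6

rB=6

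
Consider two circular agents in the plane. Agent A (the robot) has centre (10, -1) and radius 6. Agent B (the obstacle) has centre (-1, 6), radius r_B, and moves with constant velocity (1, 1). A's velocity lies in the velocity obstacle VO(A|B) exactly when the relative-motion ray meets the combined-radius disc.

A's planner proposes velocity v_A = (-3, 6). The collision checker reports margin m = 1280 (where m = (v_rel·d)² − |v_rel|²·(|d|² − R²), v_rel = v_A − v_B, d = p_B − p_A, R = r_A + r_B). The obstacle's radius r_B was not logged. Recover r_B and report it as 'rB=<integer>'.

m = 1280
d = (-11, 7);  v_rel = (-4, 5),  |v_rel|² = 41
v_rel×d = (-4)·(7) − (5)·(-11) = 27
since m = R²·41 − 27²:  R² = (729 + 1280) / 41 = 49
R = √49 = 7  ⇒  r_B = 7 − 6 = 1

rB=1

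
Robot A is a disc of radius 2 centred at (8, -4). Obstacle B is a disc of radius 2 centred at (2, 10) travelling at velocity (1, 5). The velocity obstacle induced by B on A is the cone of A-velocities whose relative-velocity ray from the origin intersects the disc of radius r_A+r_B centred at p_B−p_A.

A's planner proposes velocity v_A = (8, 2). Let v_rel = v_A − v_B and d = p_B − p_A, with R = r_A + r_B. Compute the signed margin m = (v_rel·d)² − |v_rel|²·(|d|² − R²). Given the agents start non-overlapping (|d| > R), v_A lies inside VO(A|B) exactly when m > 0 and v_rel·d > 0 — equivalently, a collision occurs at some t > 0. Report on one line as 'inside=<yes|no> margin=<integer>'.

d = (-6, 14),  |d|² = 232;  R = 2+2 = 4,  c = 232−4² = 216
v_rel = (7, -3),  |v_rel|² = 58;  v_rel·d = (7)·(-6) + (-3)·(14) = -84
58·t² + 168·t + 216 = 0  ⇒  m = (-84)² − 58·216 = -5472
m = -5472 < 0,  v_rel·d = -84 < 0  ⇒  outside

inside=no margin=-5472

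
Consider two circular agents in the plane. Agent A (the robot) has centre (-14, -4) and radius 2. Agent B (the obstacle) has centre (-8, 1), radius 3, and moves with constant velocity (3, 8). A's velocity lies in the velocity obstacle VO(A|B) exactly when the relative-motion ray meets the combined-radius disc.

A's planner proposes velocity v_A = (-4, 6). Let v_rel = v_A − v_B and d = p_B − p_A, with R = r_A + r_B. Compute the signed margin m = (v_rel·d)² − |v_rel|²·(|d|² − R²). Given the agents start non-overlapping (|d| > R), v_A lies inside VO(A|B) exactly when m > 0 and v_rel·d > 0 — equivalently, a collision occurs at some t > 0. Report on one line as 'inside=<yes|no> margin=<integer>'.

d = (6, 5),  |d|² = 61;  R = 2+3 = 5,  c = 61−5² = 36
v_rel = (-7, -2),  |v_rel|² = 53;  v_rel·d = (-7)·(6) + (-2)·(5) = -52
53·t² + 104·t + 36 = 0  ⇒  m = (-52)² − 53·36 = 796
m = 796 > 0,  v_rel·d = -52 < 0  ⇒  outside

inside=no margin=796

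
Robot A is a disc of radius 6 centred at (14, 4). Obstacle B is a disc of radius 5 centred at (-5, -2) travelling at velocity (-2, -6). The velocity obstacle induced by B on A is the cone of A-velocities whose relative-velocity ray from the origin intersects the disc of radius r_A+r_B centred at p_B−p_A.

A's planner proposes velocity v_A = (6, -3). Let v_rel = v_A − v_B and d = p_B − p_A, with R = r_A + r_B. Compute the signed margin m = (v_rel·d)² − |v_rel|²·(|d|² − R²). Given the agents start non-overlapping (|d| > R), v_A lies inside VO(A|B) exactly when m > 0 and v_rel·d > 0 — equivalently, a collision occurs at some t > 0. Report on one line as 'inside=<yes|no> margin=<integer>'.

d = (-19, -6),  |d|² = 397;  R = 6+5 = 11,  c = 397−11² = 276
v_rel = (8, 3),  |v_rel|² = 73;  v_rel·d = (8)·(-19) + (3)·(-6) = -170
73·t² + 340·t + 276 = 0  ⇒  m = (-170)² − 73·276 = 8752
m = 8752 > 0,  v_rel·d = -170 < 0  ⇒  outside

inside=no margin=8752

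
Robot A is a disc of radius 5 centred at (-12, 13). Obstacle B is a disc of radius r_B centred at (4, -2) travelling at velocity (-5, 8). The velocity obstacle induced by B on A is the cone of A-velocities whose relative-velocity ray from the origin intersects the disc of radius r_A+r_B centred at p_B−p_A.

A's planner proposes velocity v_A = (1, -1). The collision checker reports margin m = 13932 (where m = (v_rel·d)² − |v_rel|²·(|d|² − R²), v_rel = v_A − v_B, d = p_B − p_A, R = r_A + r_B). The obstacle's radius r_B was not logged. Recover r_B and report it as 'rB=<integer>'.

m = 13932
d = (16, -15);  v_rel = (6, -9),  |v_rel|² = 117
v_rel×d = (6)·(-15) − (-9)·(16) = 54
since m = R²·117 − 54²:  R² = (2916 + 13932) / 117 = 144
R = √144 = 12  ⇒  r_B = 12 − 5 = 7

rB=7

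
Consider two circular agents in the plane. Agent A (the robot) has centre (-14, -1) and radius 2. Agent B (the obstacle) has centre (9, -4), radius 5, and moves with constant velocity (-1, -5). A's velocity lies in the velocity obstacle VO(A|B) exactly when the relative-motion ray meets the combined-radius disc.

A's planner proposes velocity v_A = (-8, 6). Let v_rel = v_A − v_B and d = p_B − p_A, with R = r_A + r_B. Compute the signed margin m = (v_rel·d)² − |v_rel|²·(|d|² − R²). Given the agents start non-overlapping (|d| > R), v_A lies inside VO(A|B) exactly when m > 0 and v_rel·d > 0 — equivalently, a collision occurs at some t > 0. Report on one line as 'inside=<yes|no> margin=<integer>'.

d = (23, -3),  |d|² = 538;  R = 2+5 = 7,  c = 538−7² = 489
v_rel = (-7, 11),  |v_rel|² = 170;  v_rel·d = (-7)·(23) + (11)·(-3) = -194
170·t² + 388·t + 489 = 0  ⇒  m = (-194)² − 170·489 = -45494
m = -45494 < 0,  v_rel·d = -194 < 0  ⇒  outside

inside=no margin=-45494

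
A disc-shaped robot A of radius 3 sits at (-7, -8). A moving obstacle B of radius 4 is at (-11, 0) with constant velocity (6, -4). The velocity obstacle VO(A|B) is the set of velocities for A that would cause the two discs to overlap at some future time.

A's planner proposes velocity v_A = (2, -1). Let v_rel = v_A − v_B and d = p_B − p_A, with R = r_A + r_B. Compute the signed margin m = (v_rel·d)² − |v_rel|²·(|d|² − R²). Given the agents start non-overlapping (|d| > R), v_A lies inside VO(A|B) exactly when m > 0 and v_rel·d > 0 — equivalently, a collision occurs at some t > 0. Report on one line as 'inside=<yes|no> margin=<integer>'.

d = (-4, 8),  |d|² = 80;  R = 3+4 = 7,  c = 80−7² = 31
v_rel = (-4, 3),  |v_rel|² = 25;  v_rel·d = (-4)·(-4) + (3)·(8) = 40
25·t² − 80·t + 31 = 0  ⇒  m = 40² − 25·31 = 825
m = 825 > 0,  v_rel·d = 40 > 0  ⇒  inside

inside=yes margin=825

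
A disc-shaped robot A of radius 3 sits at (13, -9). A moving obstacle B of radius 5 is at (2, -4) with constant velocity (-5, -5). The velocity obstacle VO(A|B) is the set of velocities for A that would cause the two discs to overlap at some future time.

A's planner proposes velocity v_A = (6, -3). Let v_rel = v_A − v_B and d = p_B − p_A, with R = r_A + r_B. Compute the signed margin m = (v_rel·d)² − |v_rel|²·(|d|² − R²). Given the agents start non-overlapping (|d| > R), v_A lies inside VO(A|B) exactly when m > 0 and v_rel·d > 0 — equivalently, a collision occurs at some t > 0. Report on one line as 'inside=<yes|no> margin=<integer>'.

d = (-11, 5),  |d|² = 146;  R = 3+5 = 8,  c = 146−8² = 82
v_rel = (11, 2),  |v_rel|² = 125;  v_rel·d = (11)·(-11) + (2)·(5) = -111
125·t² + 222·t + 82 = 0  ⇒  m = (-111)² − 125·82 = 2071
m = 2071 > 0,  v_rel·d = -111 < 0  ⇒  outside

inside=no margin=2071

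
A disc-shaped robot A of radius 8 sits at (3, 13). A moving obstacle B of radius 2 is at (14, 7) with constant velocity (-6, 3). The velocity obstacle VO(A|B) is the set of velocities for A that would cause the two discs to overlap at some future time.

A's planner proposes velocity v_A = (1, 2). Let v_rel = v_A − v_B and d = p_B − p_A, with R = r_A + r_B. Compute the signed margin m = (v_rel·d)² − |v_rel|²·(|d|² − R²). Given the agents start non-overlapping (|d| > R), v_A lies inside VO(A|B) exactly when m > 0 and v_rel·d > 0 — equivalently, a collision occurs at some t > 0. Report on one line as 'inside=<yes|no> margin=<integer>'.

d = (11, -6),  |d|² = 157;  R = 8+2 = 10,  c = 157−10² = 57
v_rel = (7, -1),  |v_rel|² = 50;  v_rel·d = (7)·(11) + (-1)·(-6) = 83
50·t² − 166·t + 57 = 0  ⇒  m = 83² − 50·57 = 4039
m = 4039 > 0,  v_rel·d = 83 > 0  ⇒  inside

inside=yes margin=4039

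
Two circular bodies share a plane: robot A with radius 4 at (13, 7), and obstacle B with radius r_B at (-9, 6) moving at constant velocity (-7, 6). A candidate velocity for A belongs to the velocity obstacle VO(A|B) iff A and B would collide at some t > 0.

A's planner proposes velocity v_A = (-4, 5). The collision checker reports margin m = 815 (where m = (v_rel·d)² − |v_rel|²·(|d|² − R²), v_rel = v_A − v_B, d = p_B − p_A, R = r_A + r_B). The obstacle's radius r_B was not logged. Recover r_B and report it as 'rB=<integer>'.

m = 815
d = (-22, -1);  v_rel = (3, -1),  |v_rel|² = 10
v_rel×d = (3)·(-1) − (-1)·(-22) = -25
since m = R²·10 − (-25)²:  R² = (625 + 815) / 10 = 144
R = √144 = 12  ⇒  r_B = 12 − 4 = 8

rB=8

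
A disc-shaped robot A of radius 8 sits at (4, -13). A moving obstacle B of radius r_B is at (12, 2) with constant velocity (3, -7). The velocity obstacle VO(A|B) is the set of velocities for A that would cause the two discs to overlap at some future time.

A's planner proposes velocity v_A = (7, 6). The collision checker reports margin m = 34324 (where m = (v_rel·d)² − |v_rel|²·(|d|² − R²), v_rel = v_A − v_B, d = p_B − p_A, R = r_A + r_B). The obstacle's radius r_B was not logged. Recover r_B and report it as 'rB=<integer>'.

m = 34324
d = (8, 15);  v_rel = (4, 13),  |v_rel|² = 185
v_rel×d = (4)·(15) − (13)·(8) = -44
since m = R²·185 − (-44)²:  R² = (1936 + 34324) / 185 = 196
R = √196 = 14  ⇒  r_B = 14 − 8 = 6

rB=6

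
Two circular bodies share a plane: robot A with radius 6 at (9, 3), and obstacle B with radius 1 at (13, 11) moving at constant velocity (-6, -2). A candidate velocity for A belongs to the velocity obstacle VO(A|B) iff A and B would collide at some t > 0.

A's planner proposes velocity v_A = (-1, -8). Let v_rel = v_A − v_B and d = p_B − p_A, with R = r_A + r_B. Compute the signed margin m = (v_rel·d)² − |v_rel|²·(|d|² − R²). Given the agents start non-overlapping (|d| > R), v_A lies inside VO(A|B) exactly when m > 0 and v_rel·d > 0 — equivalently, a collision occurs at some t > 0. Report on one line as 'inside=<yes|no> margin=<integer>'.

d = (4, 8),  |d|² = 80;  R = 6+1 = 7,  c = 80−7² = 31
v_rel = (5, -6),  |v_rel|² = 61;  v_rel·d = (5)·(4) + (-6)·(8) = -28
61·t² + 56·t + 31 = 0  ⇒  m = (-28)² − 61·31 = -1107
m = -1107 < 0,  v_rel·d = -28 < 0  ⇒  outside

inside=no margin=-1107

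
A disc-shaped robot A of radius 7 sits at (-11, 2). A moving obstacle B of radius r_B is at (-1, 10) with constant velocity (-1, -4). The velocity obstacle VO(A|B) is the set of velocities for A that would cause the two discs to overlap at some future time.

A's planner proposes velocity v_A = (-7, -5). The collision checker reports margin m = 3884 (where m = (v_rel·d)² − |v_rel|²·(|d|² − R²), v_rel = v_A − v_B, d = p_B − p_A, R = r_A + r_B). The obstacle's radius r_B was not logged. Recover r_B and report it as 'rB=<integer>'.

m = 3884
d = (10, 8);  v_rel = (-6, -1),  |v_rel|² = 37
v_rel×d = (-6)·(8) − (-1)·(10) = -38
since m = R²·37 − (-38)²:  R² = (1444 + 3884) / 37 = 144
R = √144 = 12  ⇒  r_B = 12 − 7 = 5

rB=5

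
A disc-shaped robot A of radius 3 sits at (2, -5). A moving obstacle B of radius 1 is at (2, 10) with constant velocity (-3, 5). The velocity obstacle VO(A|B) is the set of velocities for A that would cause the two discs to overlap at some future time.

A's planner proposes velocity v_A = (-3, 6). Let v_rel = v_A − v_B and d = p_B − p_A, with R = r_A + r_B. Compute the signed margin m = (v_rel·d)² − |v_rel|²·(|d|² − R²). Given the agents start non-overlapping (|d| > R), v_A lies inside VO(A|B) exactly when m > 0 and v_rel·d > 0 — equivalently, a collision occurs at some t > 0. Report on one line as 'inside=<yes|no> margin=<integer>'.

d = (0, 15),  |d|² = 225;  R = 3+1 = 4,  c = 225−4² = 209
v_rel = (0, 1),  |v_rel|² = 1;  v_rel·d = (0)·(0) + (1)·(15) = 15
1·t² − 30·t + 209 = 0  ⇒  m = 15² − 1·209 = 16
m = 16 > 0,  v_rel·d = 15 > 0  ⇒  inside

inside=yes margin=16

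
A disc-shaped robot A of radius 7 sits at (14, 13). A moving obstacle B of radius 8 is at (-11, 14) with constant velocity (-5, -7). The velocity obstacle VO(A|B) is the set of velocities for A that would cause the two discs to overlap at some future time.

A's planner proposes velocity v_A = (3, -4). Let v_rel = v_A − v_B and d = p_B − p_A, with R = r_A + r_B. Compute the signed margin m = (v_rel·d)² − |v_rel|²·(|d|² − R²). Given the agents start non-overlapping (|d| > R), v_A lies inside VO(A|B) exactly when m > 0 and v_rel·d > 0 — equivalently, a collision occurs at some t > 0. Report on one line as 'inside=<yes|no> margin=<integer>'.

d = (-25, 1),  |d|² = 626;  R = 7+8 = 15,  c = 626−15² = 401
v_rel = (8, 3),  |v_rel|² = 73;  v_rel·d = (8)·(-25) + (3)·(1) = -197
73·t² + 394·t + 401 = 0  ⇒  m = (-197)² − 73·401 = 9536
m = 9536 > 0,  v_rel·d = -197 < 0  ⇒  outside

inside=no margin=9536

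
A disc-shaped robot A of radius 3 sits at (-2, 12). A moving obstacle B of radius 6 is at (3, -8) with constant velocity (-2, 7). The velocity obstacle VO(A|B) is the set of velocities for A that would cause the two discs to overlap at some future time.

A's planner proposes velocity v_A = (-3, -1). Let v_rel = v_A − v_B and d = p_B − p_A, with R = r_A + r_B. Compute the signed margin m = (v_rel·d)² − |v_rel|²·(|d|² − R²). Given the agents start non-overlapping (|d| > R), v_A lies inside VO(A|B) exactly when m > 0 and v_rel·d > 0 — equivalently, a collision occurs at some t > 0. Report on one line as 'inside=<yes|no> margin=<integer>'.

d = (5, -20),  |d|² = 425;  R = 3+6 = 9,  c = 425−9² = 344
v_rel = (-1, -8),  |v_rel|² = 65;  v_rel·d = (-1)·(5) + (-8)·(-20) = 155
65·t² − 310·t + 344 = 0  ⇒  m = 155² − 65·344 = 1665
m = 1665 > 0,  v_rel·d = 155 > 0  ⇒  inside

inside=yes margin=1665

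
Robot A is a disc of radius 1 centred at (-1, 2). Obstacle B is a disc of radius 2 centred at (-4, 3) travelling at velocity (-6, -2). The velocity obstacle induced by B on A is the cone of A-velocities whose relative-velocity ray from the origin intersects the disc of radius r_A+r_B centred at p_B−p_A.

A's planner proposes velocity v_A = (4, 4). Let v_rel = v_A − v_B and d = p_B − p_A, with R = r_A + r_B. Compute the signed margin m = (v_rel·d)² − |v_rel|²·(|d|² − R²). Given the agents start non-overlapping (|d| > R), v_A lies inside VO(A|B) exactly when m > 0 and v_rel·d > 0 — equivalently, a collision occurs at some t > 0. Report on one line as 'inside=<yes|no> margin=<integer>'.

d = (-3, 1),  |d|² = 10;  R = 1+2 = 3,  c = 10−3² = 1
v_rel = (10, 6),  |v_rel|² = 136;  v_rel·d = (10)·(-3) + (6)·(1) = -24
136·t² + 48·t + 1 = 0  ⇒  m = (-24)² − 136·1 = 440
m = 440 > 0,  v_rel·d = -24 < 0  ⇒  outside

inside=no margin=440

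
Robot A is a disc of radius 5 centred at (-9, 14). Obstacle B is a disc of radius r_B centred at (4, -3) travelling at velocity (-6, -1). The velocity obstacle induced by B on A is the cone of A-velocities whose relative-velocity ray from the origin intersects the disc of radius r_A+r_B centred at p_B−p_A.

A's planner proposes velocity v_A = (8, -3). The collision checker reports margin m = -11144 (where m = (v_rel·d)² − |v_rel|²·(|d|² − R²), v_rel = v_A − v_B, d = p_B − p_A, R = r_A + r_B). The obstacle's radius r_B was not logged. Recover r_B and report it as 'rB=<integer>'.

m = -11144
d = (13, -17);  v_rel = (14, -2),  |v_rel|² = 200
v_rel×d = (14)·(-17) − (-2)·(13) = -212
since m = R²·200 − (-212)²:  R² = (44944 + -11144) / 200 = 169
R = √169 = 13  ⇒  r_B = 13 − 5 = 8

rB=8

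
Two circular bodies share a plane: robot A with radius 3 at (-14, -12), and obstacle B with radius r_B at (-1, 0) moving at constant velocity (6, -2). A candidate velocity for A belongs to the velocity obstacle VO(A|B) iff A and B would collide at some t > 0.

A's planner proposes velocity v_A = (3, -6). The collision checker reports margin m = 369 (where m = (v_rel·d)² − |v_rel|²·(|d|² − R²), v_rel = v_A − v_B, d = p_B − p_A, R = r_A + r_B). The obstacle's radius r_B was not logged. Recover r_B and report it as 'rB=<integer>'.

m = 369
d = (13, 12);  v_rel = (-3, -4),  |v_rel|² = 25
v_rel×d = (-3)·(12) − (-4)·(13) = 16
since m = R²·25 − 16²:  R² = (256 + 369) / 25 = 25
R = √25 = 5  ⇒  r_B = 5 − 3 = 2

rB=2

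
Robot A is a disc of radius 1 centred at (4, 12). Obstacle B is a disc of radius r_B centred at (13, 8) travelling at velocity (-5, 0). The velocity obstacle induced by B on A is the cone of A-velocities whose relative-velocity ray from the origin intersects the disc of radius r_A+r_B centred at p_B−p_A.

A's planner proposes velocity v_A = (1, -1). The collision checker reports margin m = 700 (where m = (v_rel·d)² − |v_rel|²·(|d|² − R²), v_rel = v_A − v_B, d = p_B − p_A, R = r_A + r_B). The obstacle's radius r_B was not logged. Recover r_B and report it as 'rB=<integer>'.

m = 700
d = (9, -4);  v_rel = (6, -1),  |v_rel|² = 37
v_rel×d = (6)·(-4) − (-1)·(9) = -15
since m = R²·37 − (-15)²:  R² = (225 + 700) / 37 = 25
R = √25 = 5  ⇒  r_B = 5 − 1 = 4

rB=4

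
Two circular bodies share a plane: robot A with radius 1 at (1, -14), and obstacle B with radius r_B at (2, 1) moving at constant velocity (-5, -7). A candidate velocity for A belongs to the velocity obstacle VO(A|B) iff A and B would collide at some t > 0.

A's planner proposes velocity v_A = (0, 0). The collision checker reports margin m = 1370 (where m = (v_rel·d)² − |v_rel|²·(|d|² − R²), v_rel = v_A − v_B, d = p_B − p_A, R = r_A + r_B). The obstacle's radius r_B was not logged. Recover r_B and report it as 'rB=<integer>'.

m = 1370
d = (1, 15);  v_rel = (5, 7),  |v_rel|² = 74
v_rel×d = (5)·(15) − (7)·(1) = 68
since m = R²·74 − 68²:  R² = (4624 + 1370) / 74 = 81
R = √81 = 9  ⇒  r_B = 9 − 1 = 8

rB=8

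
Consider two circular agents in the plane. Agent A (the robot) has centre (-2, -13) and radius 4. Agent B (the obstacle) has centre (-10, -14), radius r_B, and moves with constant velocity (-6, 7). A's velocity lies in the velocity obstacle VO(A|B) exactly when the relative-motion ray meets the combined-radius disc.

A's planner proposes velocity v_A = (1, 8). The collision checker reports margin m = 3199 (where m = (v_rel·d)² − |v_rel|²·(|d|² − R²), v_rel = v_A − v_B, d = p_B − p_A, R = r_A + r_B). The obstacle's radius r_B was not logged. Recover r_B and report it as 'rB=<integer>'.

m = 3199
d = (-8, -1);  v_rel = (7, 1),  |v_rel|² = 50
v_rel×d = (7)·(-1) − (1)·(-8) = 1
since m = R²·50 − 1²:  R² = (1 + 3199) / 50 = 64
R = √64 = 8  ⇒  r_B = 8 − 4 = 4

rB=4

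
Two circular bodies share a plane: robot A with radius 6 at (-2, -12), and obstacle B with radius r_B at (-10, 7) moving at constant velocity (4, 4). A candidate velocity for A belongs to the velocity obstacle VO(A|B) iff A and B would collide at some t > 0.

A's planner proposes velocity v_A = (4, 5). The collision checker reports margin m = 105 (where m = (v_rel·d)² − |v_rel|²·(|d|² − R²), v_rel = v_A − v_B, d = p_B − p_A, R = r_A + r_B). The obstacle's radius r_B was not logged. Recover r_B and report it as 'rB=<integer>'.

m = 105
d = (-8, 19);  v_rel = (0, 1),  |v_rel|² = 1
v_rel×d = (0)·(19) − (1)·(-8) = 8
since m = R²·1 − 8²:  R² = (64 + 105) / 1 = 169
R = √169 = 13  ⇒  r_B = 13 − 6 = 7

rB=7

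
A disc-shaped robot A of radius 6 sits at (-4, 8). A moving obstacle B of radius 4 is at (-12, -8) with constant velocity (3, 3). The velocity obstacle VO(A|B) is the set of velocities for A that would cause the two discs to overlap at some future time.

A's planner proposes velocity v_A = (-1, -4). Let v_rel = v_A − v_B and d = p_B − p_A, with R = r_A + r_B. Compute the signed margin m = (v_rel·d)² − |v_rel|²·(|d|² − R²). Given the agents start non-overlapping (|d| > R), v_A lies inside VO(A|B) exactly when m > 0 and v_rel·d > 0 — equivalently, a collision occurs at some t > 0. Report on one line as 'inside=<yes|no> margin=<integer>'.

d = (-8, -16),  |d|² = 320;  R = 6+4 = 10,  c = 320−10² = 220
v_rel = (-4, -7),  |v_rel|² = 65;  v_rel·d = (-4)·(-8) + (-7)·(-16) = 144
65·t² − 288·t + 220 = 0  ⇒  m = 144² − 65·220 = 6436
m = 6436 > 0,  v_rel·d = 144 > 0  ⇒  inside

inside=yes margin=6436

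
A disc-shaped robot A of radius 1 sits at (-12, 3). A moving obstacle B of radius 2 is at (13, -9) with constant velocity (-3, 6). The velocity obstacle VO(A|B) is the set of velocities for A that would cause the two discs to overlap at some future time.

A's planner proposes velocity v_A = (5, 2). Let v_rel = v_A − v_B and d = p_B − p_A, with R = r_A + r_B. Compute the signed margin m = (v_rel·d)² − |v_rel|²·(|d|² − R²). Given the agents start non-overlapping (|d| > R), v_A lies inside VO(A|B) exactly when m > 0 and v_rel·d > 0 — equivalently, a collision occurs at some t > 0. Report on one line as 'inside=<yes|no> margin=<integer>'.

d = (25, -12),  |d|² = 769;  R = 1+2 = 3,  c = 769−3² = 760
v_rel = (8, -4),  |v_rel|² = 80;  v_rel·d = (8)·(25) + (-4)·(-12) = 248
80·t² − 496·t + 760 = 0  ⇒  m = 248² − 80·760 = 704
m = 704 > 0,  v_rel·d = 248 > 0  ⇒  inside

inside=yes margin=704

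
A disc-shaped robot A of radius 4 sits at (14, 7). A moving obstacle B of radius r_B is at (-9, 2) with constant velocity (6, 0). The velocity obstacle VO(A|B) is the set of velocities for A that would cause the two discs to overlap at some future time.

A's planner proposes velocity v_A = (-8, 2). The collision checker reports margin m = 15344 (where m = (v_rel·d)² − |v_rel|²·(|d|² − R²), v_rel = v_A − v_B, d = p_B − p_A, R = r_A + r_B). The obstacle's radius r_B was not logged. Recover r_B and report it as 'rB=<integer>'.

m = 15344
d = (-23, -5);  v_rel = (-14, 2),  |v_rel|² = 200
v_rel×d = (-14)·(-5) − (2)·(-23) = 116
since m = R²·200 − 116²:  R² = (13456 + 15344) / 200 = 144
R = √144 = 12  ⇒  r_B = 12 − 4 = 8

rB=8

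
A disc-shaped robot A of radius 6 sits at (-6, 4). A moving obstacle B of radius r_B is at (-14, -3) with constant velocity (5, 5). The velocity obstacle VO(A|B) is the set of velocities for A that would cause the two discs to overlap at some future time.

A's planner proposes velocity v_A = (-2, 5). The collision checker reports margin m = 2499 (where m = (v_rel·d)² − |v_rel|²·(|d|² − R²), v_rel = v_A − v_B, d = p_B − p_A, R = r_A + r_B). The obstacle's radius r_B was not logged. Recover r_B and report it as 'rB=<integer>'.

m = 2499
d = (-8, -7);  v_rel = (-7, 0),  |v_rel|² = 49
v_rel×d = (-7)·(-7) − (0)·(-8) = 49
since m = R²·49 − 49²:  R² = (2401 + 2499) / 49 = 100
R = √100 = 10  ⇒  r_B = 10 − 6 = 4

rB=4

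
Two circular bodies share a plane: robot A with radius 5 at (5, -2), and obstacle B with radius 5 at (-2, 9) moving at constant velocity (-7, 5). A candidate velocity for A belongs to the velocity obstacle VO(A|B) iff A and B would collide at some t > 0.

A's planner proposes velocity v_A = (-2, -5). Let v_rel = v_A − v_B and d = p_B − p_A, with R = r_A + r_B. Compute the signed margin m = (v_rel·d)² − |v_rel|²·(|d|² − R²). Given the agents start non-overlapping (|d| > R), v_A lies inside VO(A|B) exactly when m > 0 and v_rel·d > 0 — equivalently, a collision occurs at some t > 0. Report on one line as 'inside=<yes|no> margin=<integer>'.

d = (-7, 11),  |d|² = 170;  R = 5+5 = 10,  c = 170−10² = 70
v_rel = (5, -10),  |v_rel|² = 125;  v_rel·d = (5)·(-7) + (-10)·(11) = -145
125·t² + 290·t + 70 = 0  ⇒  m = (-145)² − 125·70 = 12275
m = 12275 > 0,  v_rel·d = -145 < 0  ⇒  outside

inside=no margin=12275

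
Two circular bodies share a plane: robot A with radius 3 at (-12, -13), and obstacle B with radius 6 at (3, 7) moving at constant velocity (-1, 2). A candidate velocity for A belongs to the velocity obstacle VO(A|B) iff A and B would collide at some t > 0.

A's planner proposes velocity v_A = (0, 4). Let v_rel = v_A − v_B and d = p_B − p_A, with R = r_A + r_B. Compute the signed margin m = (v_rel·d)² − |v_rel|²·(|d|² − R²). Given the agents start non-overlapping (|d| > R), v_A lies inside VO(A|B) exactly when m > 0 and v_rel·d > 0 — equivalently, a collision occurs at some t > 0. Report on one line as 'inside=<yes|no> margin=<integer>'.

d = (15, 20),  |d|² = 625;  R = 3+6 = 9,  c = 625−9² = 544
v_rel = (1, 2),  |v_rel|² = 5;  v_rel·d = (1)·(15) + (2)·(20) = 55
5·t² − 110·t + 544 = 0  ⇒  m = 55² − 5·544 = 305
m = 305 > 0,  v_rel·d = 55 > 0  ⇒  inside

inside=yes margin=305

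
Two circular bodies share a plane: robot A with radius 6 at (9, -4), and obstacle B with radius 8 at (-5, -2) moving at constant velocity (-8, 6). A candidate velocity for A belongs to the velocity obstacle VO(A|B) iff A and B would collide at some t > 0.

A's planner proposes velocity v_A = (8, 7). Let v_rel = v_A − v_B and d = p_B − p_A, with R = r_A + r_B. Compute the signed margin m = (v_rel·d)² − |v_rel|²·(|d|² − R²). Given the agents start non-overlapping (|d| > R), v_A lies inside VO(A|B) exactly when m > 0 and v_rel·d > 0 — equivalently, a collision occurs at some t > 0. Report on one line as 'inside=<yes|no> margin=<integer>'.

d = (-14, 2),  |d|² = 200;  R = 6+8 = 14,  c = 200−14² = 4
v_rel = (16, 1),  |v_rel|² = 257;  v_rel·d = (16)·(-14) + (1)·(2) = -222
257·t² + 444·t + 4 = 0  ⇒  m = (-222)² − 257·4 = 48256
m = 48256 > 0,  v_rel·d = -222 < 0  ⇒  outside

inside=no margin=48256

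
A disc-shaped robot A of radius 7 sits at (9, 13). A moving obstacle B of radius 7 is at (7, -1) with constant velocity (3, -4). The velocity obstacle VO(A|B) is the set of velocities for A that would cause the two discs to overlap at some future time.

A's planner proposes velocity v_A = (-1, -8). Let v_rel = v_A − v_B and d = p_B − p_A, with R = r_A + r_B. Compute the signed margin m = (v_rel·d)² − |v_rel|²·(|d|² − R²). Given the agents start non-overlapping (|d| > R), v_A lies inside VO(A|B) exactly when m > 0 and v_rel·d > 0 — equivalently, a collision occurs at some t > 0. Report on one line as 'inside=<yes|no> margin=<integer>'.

d = (-2, -14),  |d|² = 200;  R = 7+7 = 14,  c = 200−14² = 4
v_rel = (-4, -4),  |v_rel|² = 32;  v_rel·d = (-4)·(-2) + (-4)·(-14) = 64
32·t² − 128·t + 4 = 0  ⇒  m = 64² − 32·4 = 3968
m = 3968 > 0,  v_rel·d = 64 > 0  ⇒  inside

inside=yes margin=3968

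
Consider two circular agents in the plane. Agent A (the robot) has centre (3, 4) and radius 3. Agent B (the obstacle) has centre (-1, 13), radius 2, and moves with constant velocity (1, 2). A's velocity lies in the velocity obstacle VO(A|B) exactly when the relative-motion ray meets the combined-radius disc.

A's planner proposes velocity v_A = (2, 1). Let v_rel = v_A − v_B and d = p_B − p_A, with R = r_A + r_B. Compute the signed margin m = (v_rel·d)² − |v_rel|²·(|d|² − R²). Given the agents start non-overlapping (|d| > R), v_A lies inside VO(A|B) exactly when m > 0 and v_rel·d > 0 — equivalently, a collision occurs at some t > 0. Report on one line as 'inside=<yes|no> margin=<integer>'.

d = (-4, 9),  |d|² = 97;  R = 3+2 = 5,  c = 97−5² = 72
v_rel = (1, -1),  |v_rel|² = 2;  v_rel·d = (1)·(-4) + (-1)·(9) = -13
2·t² + 26·t + 72 = 0  ⇒  m = (-13)² − 2·72 = 25
m = 25 > 0,  v_rel·d = -13 < 0  ⇒  outside

inside=no margin=25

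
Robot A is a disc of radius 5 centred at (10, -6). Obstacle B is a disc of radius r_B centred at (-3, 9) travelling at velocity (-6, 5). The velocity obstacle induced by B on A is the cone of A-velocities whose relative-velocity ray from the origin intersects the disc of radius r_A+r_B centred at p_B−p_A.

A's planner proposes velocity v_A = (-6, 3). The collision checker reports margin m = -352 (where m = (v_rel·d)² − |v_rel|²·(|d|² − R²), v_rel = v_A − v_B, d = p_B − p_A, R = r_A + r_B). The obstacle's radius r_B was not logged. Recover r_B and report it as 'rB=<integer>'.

m = -352
d = (-13, 15);  v_rel = (0, -2),  |v_rel|² = 4
v_rel×d = (0)·(15) − (-2)·(-13) = -26
since m = R²·4 − (-26)²:  R² = (676 + -352) / 4 = 81
R = √81 = 9  ⇒  r_B = 9 − 5 = 4

rB=4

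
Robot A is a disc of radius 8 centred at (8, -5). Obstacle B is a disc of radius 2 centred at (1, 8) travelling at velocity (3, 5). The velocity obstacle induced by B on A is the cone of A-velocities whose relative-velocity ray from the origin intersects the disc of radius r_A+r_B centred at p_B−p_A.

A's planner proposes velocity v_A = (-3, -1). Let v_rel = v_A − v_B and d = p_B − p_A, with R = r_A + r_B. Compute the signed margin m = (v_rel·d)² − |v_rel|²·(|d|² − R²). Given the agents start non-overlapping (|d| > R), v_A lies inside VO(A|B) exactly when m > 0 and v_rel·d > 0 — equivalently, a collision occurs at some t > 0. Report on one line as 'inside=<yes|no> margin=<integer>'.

d = (-7, 13),  |d|² = 218;  R = 8+2 = 10,  c = 218−10² = 118
v_rel = (-6, -6),  |v_rel|² = 72;  v_rel·d = (-6)·(-7) + (-6)·(13) = -36
72·t² + 72·t + 118 = 0  ⇒  m = (-36)² − 72·118 = -7200
m = -7200 < 0,  v_rel·d = -36 < 0  ⇒  outside

inside=no margin=-7200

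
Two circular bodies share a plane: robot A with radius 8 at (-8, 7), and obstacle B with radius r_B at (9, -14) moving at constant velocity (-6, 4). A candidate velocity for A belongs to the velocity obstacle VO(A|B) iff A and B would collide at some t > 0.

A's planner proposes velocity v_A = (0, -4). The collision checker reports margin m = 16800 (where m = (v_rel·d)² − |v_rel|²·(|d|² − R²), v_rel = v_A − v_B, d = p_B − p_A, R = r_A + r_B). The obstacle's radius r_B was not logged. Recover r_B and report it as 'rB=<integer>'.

m = 16800
d = (17, -21);  v_rel = (6, -8),  |v_rel|² = 100
v_rel×d = (6)·(-21) − (-8)·(17) = 10
since m = R²·100 − 10²:  R² = (100 + 16800) / 100 = 169
R = √169 = 13  ⇒  r_B = 13 − 8 = 5

rB=5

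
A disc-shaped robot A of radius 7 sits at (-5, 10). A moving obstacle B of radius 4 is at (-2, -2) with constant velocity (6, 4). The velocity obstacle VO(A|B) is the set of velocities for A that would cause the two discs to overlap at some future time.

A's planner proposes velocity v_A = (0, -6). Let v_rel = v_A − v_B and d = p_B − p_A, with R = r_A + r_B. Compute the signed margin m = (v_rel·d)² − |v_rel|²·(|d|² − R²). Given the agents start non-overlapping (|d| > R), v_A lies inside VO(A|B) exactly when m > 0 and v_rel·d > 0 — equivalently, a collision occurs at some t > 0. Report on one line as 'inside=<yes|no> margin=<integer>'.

d = (3, -12),  |d|² = 153;  R = 7+4 = 11,  c = 153−11² = 32
v_rel = (-6, -10),  |v_rel|² = 136;  v_rel·d = (-6)·(3) + (-10)·(-12) = 102
136·t² − 204·t + 32 = 0  ⇒  m = 102² − 136·32 = 6052
m = 6052 > 0,  v_rel·d = 102 > 0  ⇒  inside

inside=yes margin=6052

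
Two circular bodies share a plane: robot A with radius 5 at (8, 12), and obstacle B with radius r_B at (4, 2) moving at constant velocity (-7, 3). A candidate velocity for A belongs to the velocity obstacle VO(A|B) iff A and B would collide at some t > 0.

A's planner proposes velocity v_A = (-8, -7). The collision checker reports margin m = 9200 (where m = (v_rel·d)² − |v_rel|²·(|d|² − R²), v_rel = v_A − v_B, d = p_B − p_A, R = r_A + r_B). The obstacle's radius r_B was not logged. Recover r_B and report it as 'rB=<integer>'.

m = 9200
d = (-4, -10);  v_rel = (-1, -10),  |v_rel|² = 101
v_rel×d = (-1)·(-10) − (-10)·(-4) = -30
since m = R²·101 − (-30)²:  R² = (900 + 9200) / 101 = 100
R = √100 = 10  ⇒  r_B = 10 − 5 = 5

rB=5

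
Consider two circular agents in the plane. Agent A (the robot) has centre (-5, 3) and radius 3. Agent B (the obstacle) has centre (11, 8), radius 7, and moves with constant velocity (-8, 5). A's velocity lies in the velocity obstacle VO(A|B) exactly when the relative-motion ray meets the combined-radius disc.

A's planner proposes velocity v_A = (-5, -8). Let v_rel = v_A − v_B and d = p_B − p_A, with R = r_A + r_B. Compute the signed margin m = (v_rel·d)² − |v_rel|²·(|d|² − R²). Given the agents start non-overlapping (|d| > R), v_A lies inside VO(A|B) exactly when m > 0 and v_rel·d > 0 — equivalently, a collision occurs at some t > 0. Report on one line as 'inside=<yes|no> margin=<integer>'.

d = (16, 5),  |d|² = 281;  R = 3+7 = 10,  c = 281−10² = 181
v_rel = (3, -13),  |v_rel|² = 178;  v_rel·d = (3)·(16) + (-13)·(5) = -17
178·t² + 34·t + 181 = 0  ⇒  m = (-17)² − 178·181 = -31929
m = -31929 < 0,  v_rel·d = -17 < 0  ⇒  outside

inside=no margin=-31929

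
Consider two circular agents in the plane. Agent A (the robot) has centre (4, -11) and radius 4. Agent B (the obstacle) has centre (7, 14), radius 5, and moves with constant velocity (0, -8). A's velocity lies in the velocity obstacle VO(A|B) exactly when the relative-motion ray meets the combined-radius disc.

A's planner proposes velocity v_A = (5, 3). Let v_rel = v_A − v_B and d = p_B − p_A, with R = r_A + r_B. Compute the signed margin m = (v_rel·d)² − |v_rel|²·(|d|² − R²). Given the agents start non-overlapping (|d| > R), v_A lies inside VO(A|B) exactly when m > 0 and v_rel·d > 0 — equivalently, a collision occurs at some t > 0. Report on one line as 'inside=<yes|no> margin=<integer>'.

d = (3, 25),  |d|² = 634;  R = 4+5 = 9,  c = 634−9² = 553
v_rel = (5, 11),  |v_rel|² = 146;  v_rel·d = (5)·(3) + (11)·(25) = 290
146·t² − 580·t + 553 = 0  ⇒  m = 290² − 146·553 = 3362
m = 3362 > 0,  v_rel·d = 290 > 0  ⇒  inside

inside=yes margin=3362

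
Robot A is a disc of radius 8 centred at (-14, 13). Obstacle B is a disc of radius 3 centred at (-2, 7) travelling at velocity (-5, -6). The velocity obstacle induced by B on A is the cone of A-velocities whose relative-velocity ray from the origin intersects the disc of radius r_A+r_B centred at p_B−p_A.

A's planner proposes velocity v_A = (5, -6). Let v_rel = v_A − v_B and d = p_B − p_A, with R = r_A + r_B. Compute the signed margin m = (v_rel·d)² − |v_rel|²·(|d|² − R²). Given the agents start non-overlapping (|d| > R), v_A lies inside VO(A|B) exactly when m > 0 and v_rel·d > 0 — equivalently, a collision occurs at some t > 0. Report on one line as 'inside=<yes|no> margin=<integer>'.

d = (12, -6),  |d|² = 180;  R = 8+3 = 11,  c = 180−11² = 59
v_rel = (10, 0),  |v_rel|² = 100;  v_rel·d = (10)·(12) + (0)·(-6) = 120
100·t² − 240·t + 59 = 0  ⇒  m = 120² − 100·59 = 8500
m = 8500 > 0,  v_rel·d = 120 > 0  ⇒  inside

inside=yes margin=8500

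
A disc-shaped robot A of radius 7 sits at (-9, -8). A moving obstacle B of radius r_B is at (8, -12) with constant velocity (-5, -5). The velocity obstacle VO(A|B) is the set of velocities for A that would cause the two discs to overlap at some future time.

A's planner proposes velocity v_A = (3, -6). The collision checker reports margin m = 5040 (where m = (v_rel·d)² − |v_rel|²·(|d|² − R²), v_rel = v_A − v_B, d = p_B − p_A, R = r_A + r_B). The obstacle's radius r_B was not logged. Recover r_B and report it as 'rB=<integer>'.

m = 5040
d = (17, -4);  v_rel = (8, -1),  |v_rel|² = 65
v_rel×d = (8)·(-4) − (-1)·(17) = -15
since m = R²·65 − (-15)²:  R² = (225 + 5040) / 65 = 81
R = √81 = 9  ⇒  r_B = 9 − 7 = 2

rB=2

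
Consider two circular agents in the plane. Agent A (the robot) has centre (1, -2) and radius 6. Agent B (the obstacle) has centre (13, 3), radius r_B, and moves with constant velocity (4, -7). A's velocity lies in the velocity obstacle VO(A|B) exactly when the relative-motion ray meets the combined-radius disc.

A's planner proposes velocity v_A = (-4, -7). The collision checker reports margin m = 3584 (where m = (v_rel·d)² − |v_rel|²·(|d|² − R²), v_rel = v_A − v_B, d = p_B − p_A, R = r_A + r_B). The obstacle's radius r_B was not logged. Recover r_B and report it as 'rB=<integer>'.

m = 3584
d = (12, 5);  v_rel = (-8, 0),  |v_rel|² = 64
v_rel×d = (-8)·(5) − (0)·(12) = -40
since m = R²·64 − (-40)²:  R² = (1600 + 3584) / 64 = 81
R = √81 = 9  ⇒  r_B = 9 − 6 = 3

rB=3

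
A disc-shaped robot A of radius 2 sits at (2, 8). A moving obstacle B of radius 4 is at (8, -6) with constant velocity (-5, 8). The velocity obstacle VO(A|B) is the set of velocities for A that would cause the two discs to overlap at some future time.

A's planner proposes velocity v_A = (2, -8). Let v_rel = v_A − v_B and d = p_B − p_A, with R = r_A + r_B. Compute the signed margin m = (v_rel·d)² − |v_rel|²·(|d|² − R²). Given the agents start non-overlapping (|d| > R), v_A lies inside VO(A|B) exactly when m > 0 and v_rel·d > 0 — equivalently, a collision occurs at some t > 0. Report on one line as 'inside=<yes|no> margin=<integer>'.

d = (6, -14),  |d|² = 232;  R = 2+4 = 6,  c = 232−6² = 196
v_rel = (7, -16),  |v_rel|² = 305;  v_rel·d = (7)·(6) + (-16)·(-14) = 266
305·t² − 532·t + 196 = 0  ⇒  m = 266² − 305·196 = 10976
m = 10976 > 0,  v_rel·d = 266 > 0  ⇒  inside

inside=yes margin=10976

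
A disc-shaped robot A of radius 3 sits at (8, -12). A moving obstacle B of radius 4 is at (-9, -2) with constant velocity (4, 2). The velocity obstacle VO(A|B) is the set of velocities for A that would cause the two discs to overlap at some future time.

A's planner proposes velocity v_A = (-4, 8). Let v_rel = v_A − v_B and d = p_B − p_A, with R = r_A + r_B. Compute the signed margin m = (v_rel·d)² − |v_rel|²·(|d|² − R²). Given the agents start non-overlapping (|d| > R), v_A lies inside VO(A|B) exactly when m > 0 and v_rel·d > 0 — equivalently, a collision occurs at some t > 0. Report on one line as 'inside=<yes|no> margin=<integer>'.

d = (-17, 10),  |d|² = 389;  R = 3+4 = 7,  c = 389−7² = 340
v_rel = (-8, 6),  |v_rel|² = 100;  v_rel·d = (-8)·(-17) + (6)·(10) = 196
100·t² − 392·t + 340 = 0  ⇒  m = 196² − 100·340 = 4416
m = 4416 > 0,  v_rel·d = 196 > 0  ⇒  inside

inside=yes margin=4416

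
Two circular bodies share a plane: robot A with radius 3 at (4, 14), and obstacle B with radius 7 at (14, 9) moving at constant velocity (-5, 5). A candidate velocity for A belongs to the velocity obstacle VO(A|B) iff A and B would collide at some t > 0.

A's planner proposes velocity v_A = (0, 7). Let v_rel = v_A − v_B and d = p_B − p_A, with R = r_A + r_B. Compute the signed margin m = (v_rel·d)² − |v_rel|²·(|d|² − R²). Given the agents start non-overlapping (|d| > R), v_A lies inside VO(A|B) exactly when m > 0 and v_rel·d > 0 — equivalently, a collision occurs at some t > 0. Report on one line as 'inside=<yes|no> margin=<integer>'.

d = (10, -5),  |d|² = 125;  R = 3+7 = 10,  c = 125−10² = 25
v_rel = (5, 2),  |v_rel|² = 29;  v_rel·d = (5)·(10) + (2)·(-5) = 40
29·t² − 80·t + 25 = 0  ⇒  m = 40² − 29·25 = 875
m = 875 > 0,  v_rel·d = 40 > 0  ⇒  inside

inside=yes margin=875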